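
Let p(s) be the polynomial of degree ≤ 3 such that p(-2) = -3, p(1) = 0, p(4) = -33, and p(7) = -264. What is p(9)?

Using the Lagrange interpolation formula with nodes -2, 1, 4, 7:
  L_0(s) = (s - 1)(s - 4)(s - 7) / -162
  L_1(s) = (s + 2)(s - 4)(s - 7) / 54
  L_2(s) = (s + 2)(s - 1)(s - 7) / -54
  L_3(s) = (s + 2)(s - 1)(s - 4) / 162
Then p(s) = -3·L_0(s) + 0·L_1(s) - 33·L_2(s) - 264·L_3(s).
Expanding and collecting terms gives p(s) = -s³ + s² + 5s - 5.
Evaluating at s = 9: p(9) = -608.

-608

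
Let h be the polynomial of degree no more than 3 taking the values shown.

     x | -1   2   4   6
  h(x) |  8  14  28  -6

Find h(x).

Using the Lagrange interpolation formula with nodes -1, 2, 4, 6:
  L_0(x) = (x - 2)(x - 4)(x - 6) / -105
  L_1(x) = (x + 1)(x - 4)(x - 6) / 24
  L_2(x) = (x + 1)(x - 2)(x - 6) / -20
  L_3(x) = (x + 1)(x - 2)(x - 4) / 56
Then h(x) = 8·L_0(x) + 14·L_1(x) + 28·L_2(x) - 6·L_3(x).
Expanding and collecting terms gives h(x) = -x^3 + 6x^2 - x.
Check: h(6) = -6. ✓

h(x) = -x^3 + 6x^2 - x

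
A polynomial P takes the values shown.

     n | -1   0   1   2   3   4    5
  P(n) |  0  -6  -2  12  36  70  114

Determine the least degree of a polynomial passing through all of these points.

2

Forward differences of the values at n = -1, 0, 1, 2, 3, 4, 5:
  P  : 0  -6  -2  12  36  70  114
  Δ  : -6  4  14  24  34  44
  Δ^2: 10  10  10  10  10
  Δ^3: 0  0  0  0
  Δ^4: 0  0  0
  Δ^5: 0  0
  Δ^6: 0
The second differences are constant (10) and nonzero, while all higher differences vanish, so the minimal degree is 2.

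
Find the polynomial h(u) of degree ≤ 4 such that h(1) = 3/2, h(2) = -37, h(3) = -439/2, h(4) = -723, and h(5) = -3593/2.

h(u) = -3u^4 + (1/2)u^3 + 3u + 1

Write h(u) = au^4 + bu^3 + cu^2 + du + e. Substituting each data point gives a linear system:
  a + b + c + d + e = 3/2
  16a + 8b + 4c + 2d + e = -37
  81a + 27b + 9c + 3d + e = -439/2
  256a + 64b + 16c + 4d + e = -723
  625a + 125b + 25c + 5d + e = -3593/2
Solving the system yields a = -3, b = 1/2, c = 0, d = 3, e = 1.
So h(u) = -3u⁴ + (1/2)u³ + 3u + 1.
Check: h(3) = -439/2. ✓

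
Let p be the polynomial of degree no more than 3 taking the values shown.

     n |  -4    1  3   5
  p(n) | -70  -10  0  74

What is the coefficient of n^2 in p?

Write p(n) = an^3 + bn^2 + cn + d. Substituting each data point gives a linear system:
  -64a + 16b - 4c + d = -70
  a + b + c + d = -10
  27a + 9b + 3c + d = 0
  125a + 25b + 5c + d = 74
Solving the system yields a = 1, b = -1, c = -4, d = -6.
So p(n) = n^3 - n^2 - 4n - 6.
The coefficient of n^2 is -1.

-1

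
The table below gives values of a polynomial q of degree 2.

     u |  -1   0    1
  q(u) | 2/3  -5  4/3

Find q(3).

50

Write q(u) = au^2 + bu + c. Substituting each data point gives a linear system:
  a - b + c = 2/3
  c = -5
  a + b + c = 4/3
Solving the system yields a = 6, b = 1/3, c = -5.
So q(u) = 6u^2 + (1/3)u - 5.
Then q(3) = 50.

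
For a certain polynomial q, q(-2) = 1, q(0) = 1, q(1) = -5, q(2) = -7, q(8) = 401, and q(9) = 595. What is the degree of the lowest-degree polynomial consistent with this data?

Divided differences on the nodes -2, 0, 1, 2, 8, 9:
  order 0: 1  1  -5  -7  401  595
  order 1: 0  -6  -2  68  194
  order 2: -2  2  10  18
  order 3: 1  1  1
  order 4: 0  0
  order 5: 0
The order-3 divided differences are all 1 (nonzero) and every higher order vanishes, so the data lies on a polynomial of degree exactly 3.

3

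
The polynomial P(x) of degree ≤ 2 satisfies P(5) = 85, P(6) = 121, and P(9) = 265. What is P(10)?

325

Using the Lagrange interpolation formula with nodes 5, 6, 9:
  L_0(x) = (x - 6)(x - 9) / 4
  L_1(x) = (x - 5)(x - 9) / -3
  L_2(x) = (x - 5)(x - 6) / 12
Then P(x) = 85·L_0(x) + 121·L_1(x) + 265·L_2(x).
Expanding and collecting terms gives P(x) = 3x^2 + 3x - 5.
Evaluating at x = 10: P(10) = 325.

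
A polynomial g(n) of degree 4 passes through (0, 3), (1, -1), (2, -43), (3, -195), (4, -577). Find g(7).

-5023

Forward differences of the values at n = 0, 1, 2, 3, 4:
  g  : 3  -1  -43  -195  -577
  Δ  : -4  -42  -152  -382
  Δ^2: -38  -110  -230
  Δ^3: -72  -120
  Δ^4: -48
The fourth differences are constant, confirming degree 4.
Interpolating (Newton forward form) and evaluating at n = 7 gives g(7) = -5023.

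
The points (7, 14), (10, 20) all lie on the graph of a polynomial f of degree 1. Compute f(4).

Using the Lagrange interpolation formula with nodes 7, 10:
  L_0(n) = (n - 10) / -3
  L_1(n) = (n - 7) / 3
Then f(n) = 14·L_0(n) + 20·L_1(n).
Expanding and collecting terms gives f(n) = 2n.
Evaluating at n = 4: f(4) = 8.

8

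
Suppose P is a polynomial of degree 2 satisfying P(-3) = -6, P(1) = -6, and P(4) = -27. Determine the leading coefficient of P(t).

-1

Write P(t) = at^2 + bt + c. Substituting each data point gives a linear system:
  9a - 3b + c = -6
  a + b + c = -6
  16a + 4b + c = -27
Solving the system yields a = -1, b = -2, c = -3.
So P(t) = -t^2 - 2t - 3.
The leading coefficient is -1.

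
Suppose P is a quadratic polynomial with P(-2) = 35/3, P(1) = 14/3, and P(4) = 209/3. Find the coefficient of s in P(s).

Write P(s) = as^2 + bs + c. Substituting each data point gives a linear system:
  4a - 2b + c = 35/3
  a + b + c = 14/3
  16a + 4b + c = 209/3
Solving the system yields a = 4, b = 5/3, c = -1.
So P(s) = 4s^2 + (5/3)s - 1.
The coefficient of s is 5/3.

5/3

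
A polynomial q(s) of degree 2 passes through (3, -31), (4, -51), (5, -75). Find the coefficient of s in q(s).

-6

Write q(s) = as^2 + bs + c. Substituting each data point gives a linear system:
  9a + 3b + c = -31
  16a + 4b + c = -51
  25a + 5b + c = -75
Solving the system yields a = -2, b = -6, c = 5.
So q(s) = -2s^2 - 6s + 5.
The coefficient of s is -6.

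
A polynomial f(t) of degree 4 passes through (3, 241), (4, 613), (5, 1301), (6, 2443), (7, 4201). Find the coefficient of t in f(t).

Write f(t) = at^4 + bt^3 + ct^2 + dt + e. Substituting each data point gives a linear system:
  81a + 27b + 9c + 3d + e = 241
  256a + 64b + 16c + 4d + e = 613
  625a + 125b + 25c + 5d + e = 1301
  1296a + 216b + 36c + 6d + e = 2443
  2401a + 343b + 49c + 7d + e = 4201
Solving the system yields a = 1, b = 5, c = 1, d = 5, e = 1.
So f(t) = t⁴ + 5t³ + t² + 5t + 1.
The coefficient of t is 5.

5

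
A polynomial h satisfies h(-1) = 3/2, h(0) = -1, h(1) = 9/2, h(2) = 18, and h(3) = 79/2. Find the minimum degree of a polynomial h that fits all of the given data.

2

Forward differences of the values at x = -1, 0, 1, 2, 3:
  h  : 3/2  -1  9/2  18  79/2
  Δ  : -5/2  11/2  27/2  43/2
  Δ^2: 8  8  8
  Δ^3: 0  0
  Δ^4: 0
The second differences are constant (8) and nonzero, while all higher differences vanish, so the minimal degree is 2.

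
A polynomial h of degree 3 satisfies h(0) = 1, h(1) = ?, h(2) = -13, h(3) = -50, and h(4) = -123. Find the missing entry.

The 4 known points determine the degree-3 polynomial uniquely.
Write h(u) = au^3 + bu^2 + cu + d. Substituting each data point gives a linear system:
  d = 1
  8a + 4b + 2c + d = -13
  27a + 9b + 3c + d = -50
  64a + 16b + 4c + d = -123
Solving the system yields a = -2, b = 0, c = 1, d = 1.
So h(u) = -2u^3 + u + 1.
Then h(1) = 0.

0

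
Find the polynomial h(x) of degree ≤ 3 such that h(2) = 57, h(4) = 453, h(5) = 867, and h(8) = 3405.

h(x) = 6x^3 + 6x^2 - 6x - 3

Using the Lagrange interpolation formula with nodes 2, 4, 5, 8:
  L_0(x) = (x - 4)(x - 5)(x - 8) / -36
  L_1(x) = (x - 2)(x - 5)(x - 8) / 8
  L_2(x) = (x - 2)(x - 4)(x - 8) / -9
  L_3(x) = (x - 2)(x - 4)(x - 5) / 72
Then h(x) = 57·L_0(x) + 453·L_1(x) + 867·L_2(x) + 3405·L_3(x).
Expanding and collecting terms gives h(x) = 6x³ + 6x² - 6x - 3.
Check: h(5) = 867. ✓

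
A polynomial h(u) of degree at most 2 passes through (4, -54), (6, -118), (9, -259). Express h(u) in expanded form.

h(u) = -3u^2 - 2u + 2

Write h(u) = au^2 + bu + c. Substituting each data point gives a linear system:
  16a + 4b + c = -54
  36a + 6b + c = -118
  81a + 9b + c = -259
Solving the system yields a = -3, b = -2, c = 2.
So h(u) = -3u^2 - 2u + 2.
Check: h(4) = -54. ✓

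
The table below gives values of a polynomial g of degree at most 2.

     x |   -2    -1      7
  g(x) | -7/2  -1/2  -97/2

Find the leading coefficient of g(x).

-1

Write g(x) = ax^2 + bx + c. Substituting each data point gives a linear system:
  4a - 2b + c = -7/2
  a - b + c = -1/2
  49a + 7b + c = -97/2
Solving the system yields a = -1, b = 0, c = 1/2.
So g(x) = -x^2 + 1/2.
The leading coefficient is -1.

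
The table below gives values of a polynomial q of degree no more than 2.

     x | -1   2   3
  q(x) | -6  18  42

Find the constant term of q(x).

Write q(x) = ax^2 + bx + c. Substituting each data point gives a linear system:
  a - b + c = -6
  4a + 2b + c = 18
  9a + 3b + c = 42
Solving the system yields a = 4, b = 4, c = -6.
So q(x) = 4x² + 4x - 6.
The constant term is -6.

-6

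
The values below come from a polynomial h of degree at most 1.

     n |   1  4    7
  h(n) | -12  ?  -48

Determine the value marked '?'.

On equispaced nodes a degree-1 polynomial has vanishing second forward difference, so
  h(1) - 2·h(4) + h(7) = 0.
Substituting the known values and solving for h(4):
  -2·h(4) = 60
  h(4) = -30.

-30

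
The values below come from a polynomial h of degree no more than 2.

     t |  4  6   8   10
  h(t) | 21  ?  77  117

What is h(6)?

45

On equispaced nodes a degree-2 polynomial has vanishing third forward difference, so
  - h(4) + 3·h(6) - 3·h(8) + h(10) = 0.
Substituting the known values and solving for h(6):
  3·h(6) = 135
  h(6) = 45.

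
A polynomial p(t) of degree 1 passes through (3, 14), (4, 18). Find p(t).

Write p(t) = at + b. Substituting each data point gives a linear system:
  3a + b = 14
  4a + b = 18
Solving the system yields a = 4, b = 2.
So p(t) = 4t + 2.
Check: p(4) = 18. ✓

p(t) = 4t + 2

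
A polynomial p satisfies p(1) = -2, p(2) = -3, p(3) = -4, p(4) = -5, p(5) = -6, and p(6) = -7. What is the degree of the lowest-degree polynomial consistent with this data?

1

Forward differences of the values at s = 1, 2, 3, 4, 5, 6:
  p  : -2  -3  -4  -5  -6  -7
  Δ  : -1  -1  -1  -1  -1
  Δ^2: 0  0  0  0
  Δ^3: 0  0  0
  Δ^4: 0  0
  Δ^5: 0
The first differences are constant (-1) and nonzero, while all higher differences vanish, so the minimal degree is 1.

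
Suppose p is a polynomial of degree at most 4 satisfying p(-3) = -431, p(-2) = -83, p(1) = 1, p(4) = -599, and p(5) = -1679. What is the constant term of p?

Write p(x) = ax^4 + bx^3 + cx^2 + dx + e. Substituting each data point gives a linear system:
  81a - 27b + 9c - 3d + e = -431
  16a - 8b + 4c - 2d + e = -83
  a + b + c + d + e = 1
  256a + 64b + 16c + 4d + e = -599
  625a + 125b + 25c + 5d + e = -1679
Solving the system yields a = -4, b = 6, c = 4, d = -6, e = 1.
So p(x) = -4x^4 + 6x^3 + 4x^2 - 6x + 1.
The constant term is 1.

1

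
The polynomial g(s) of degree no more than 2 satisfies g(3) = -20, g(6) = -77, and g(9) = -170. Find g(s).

g(s) = -2s^2 - s + 1

Using the Lagrange interpolation formula with nodes 3, 6, 9:
  L_0(s) = (s - 6)(s - 9) / 18
  L_1(s) = (s - 3)(s - 9) / -9
  L_2(s) = (s - 3)(s - 6) / 18
Then g(s) = -20·L_0(s) - 77·L_1(s) - 170·L_2(s).
Expanding and collecting terms gives g(s) = -2s² - s + 1.
Check: g(6) = -77. ✓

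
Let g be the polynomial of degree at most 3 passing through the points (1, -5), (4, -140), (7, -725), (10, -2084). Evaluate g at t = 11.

Forward differences of the values at t = 1, 4, 7, 10:
  g  : -5  -140  -725  -2084
  Δ  : -135  -585  -1359
  Δ^2: -450  -774
  Δ^3: -324
The third differences are constant, confirming degree 3.
Interpolating (Newton forward form) and evaluating at t = 11 gives g(11) = -2765.

-2765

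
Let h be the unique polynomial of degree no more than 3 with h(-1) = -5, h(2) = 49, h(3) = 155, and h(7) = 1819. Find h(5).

Write h(s) = as^3 + bs^2 + cs + d. Substituting each data point gives a linear system:
  -a + b - c + d = -5
  8a + 4b + 2c + d = 49
  27a + 9b + 3c + d = 155
  343a + 49b + 7c + d = 1819
Solving the system yields a = 5, b = 2, c = 1, d = -1.
So h(s) = 5s³ + 2s² + s - 1.
Then h(5) = 679.

679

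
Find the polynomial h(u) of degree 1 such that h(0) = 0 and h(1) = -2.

Write h(u) = au + b. Substituting each data point gives a linear system:
  b = 0
  a + b = -2
Solving the system yields a = -2, b = 0.
So h(u) = -2u.
Check: h(0) = 0. ✓

h(u) = -2u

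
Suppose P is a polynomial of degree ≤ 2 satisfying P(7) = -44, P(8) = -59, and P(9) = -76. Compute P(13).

Write P(n) = an^2 + bn + c. Substituting each data point gives a linear system:
  49a + 7b + c = -44
  64a + 8b + c = -59
  81a + 9b + c = -76
Solving the system yields a = -1, b = 0, c = 5.
So P(n) = -n^2 + 5.
Then P(13) = -164.

-164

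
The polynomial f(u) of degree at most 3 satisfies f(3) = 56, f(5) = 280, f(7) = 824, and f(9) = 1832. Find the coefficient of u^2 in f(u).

-5

Write f(u) = au^3 + bu^2 + cu + d. Substituting each data point gives a linear system:
  27a + 9b + 3c + d = 56
  125a + 25b + 5c + d = 280
  343a + 49b + 7c + d = 824
  729a + 81b + 9c + d = 1832
Solving the system yields a = 3, b = -5, c = 5, d = 5.
So f(u) = 3u^3 - 5u^2 + 5u + 5.
The coefficient of u^2 is -5.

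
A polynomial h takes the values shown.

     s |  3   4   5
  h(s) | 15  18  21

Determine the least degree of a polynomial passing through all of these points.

Forward differences of the values at s = 3, 4, 5:
  h  : 15  18  21
  Δ  : 3  3
  Δ^2: 0
The first differences are constant (3) and nonzero, while all higher differences vanish, so the minimal degree is 1.

1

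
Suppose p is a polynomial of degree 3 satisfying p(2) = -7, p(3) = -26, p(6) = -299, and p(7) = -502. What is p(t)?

p(t) = -2t^3 + 4t^2 - t - 5

Using the Lagrange interpolation formula with nodes 2, 3, 6, 7:
  L_0(t) = (t - 3)(t - 6)(t - 7) / -20
  L_1(t) = (t - 2)(t - 6)(t - 7) / 12
  L_2(t) = (t - 2)(t - 3)(t - 7) / -12
  L_3(t) = (t - 2)(t - 3)(t - 6) / 20
Then p(t) = -7·L_0(t) - 26·L_1(t) - 299·L_2(t) - 502·L_3(t).
Expanding and collecting terms gives p(t) = -2t^3 + 4t^2 - t - 5.
Check: p(7) = -502. ✓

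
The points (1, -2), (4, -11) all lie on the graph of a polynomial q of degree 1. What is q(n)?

Write q(n) = an + b. Substituting each data point gives a linear system:
  a + b = -2
  4a + b = -11
Solving the system yields a = -3, b = 1.
So q(n) = -3n + 1.
Check: q(1) = -2. ✓

q(n) = -3n + 1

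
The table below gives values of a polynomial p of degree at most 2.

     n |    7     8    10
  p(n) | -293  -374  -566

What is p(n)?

Write p(n) = an^2 + bn + c. Substituting each data point gives a linear system:
  49a + 7b + c = -293
  64a + 8b + c = -374
  100a + 10b + c = -566
Solving the system yields a = -5, b = -6, c = -6.
So p(n) = -5n^2 - 6n - 6.
Check: p(7) = -293. ✓

p(n) = -5n^2 - 6n - 6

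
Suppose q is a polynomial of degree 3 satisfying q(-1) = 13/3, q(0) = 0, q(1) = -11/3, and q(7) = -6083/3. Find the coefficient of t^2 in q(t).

Write q(t) = at^3 + bt^2 + ct + d. Substituting each data point gives a linear system:
  -a + b - c + d = 13/3
  d = 0
  a + b + c + d = -11/3
  343a + 49b + 7c + d = -6083/3
Solving the system yields a = -6, b = 1/3, c = 2, d = 0.
So q(t) = -6t^3 + (1/3)t^2 + 2t.
The coefficient of t^2 is 1/3.

1/3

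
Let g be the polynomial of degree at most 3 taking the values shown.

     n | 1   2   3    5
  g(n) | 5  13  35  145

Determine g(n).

g(n) = n^3 + n^2 - 2n + 5

Write g(n) = an^3 + bn^2 + cn + d. Substituting each data point gives a linear system:
  a + b + c + d = 5
  8a + 4b + 2c + d = 13
  27a + 9b + 3c + d = 35
  125a + 25b + 5c + d = 145
Solving the system yields a = 1, b = 1, c = -2, d = 5.
So g(n) = n^3 + n^2 - 2n + 5.
Check: g(2) = 13. ✓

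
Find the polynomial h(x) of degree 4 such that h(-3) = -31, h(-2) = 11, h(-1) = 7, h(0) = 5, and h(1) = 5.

Write h(x) = ax^4 + bx^3 + cx^2 + dx + e. Substituting each data point gives a linear system:
  81a - 27b + 9c - 3d + e = -31
  16a - 8b + 4c - 2d + e = 11
  a - b + c - d + e = 7
  e = 5
  a + b + c + d + e = 5
Solving the system yields a = -2, b = -4, c = 3, d = 3, e = 5.
So h(x) = -2x^4 - 4x^3 + 3x^2 + 3x + 5.
Check: h(-2) = 11. ✓

h(x) = -2x^4 - 4x^3 + 3x^2 + 3x + 5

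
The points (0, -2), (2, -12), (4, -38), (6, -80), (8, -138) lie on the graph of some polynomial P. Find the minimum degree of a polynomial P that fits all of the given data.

2

Forward differences of the values at x = 0, 2, 4, 6, 8:
  P  : -2  -12  -38  -80  -138
  Δ  : -10  -26  -42  -58
  Δ^2: -16  -16  -16
  Δ^3: 0  0
  Δ^4: 0
The second differences are constant (-16) and nonzero, while all higher differences vanish, so the minimal degree is 2.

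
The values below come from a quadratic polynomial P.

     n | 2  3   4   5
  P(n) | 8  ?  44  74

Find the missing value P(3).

The 3 known points determine the degree-2 polynomial uniquely.
Write P(n) = an^2 + bn + c. Substituting each data point gives a linear system:
  4a + 2b + c = 8
  16a + 4b + c = 44
  25a + 5b + c = 74
Solving the system yields a = 4, b = -6, c = 4.
So P(n) = 4n^2 - 6n + 4.
Then P(3) = 22.

22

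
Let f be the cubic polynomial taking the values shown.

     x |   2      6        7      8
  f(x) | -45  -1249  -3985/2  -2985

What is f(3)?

Write f(x) = ax^3 + bx^2 + cx + d. Substituting each data point gives a linear system:
  8a + 4b + 2c + d = -45
  216a + 36b + 6c + d = -1249
  343a + 49b + 7c + d = -3985/2
  512a + 64b + 8c + d = -2985
Solving the system yields a = -6, b = 3/2, c = -1, d = -1.
So f(x) = -6x³ + (3/2)x² - x - 1.
Then f(3) = -305/2.

-305/2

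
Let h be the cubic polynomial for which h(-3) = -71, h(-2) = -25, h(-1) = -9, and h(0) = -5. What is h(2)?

39

Forward differences of the values at x = -3, -2, -1, 0:
  h  : -71  -25  -9  -5
  Δ  : 46  16  4
  Δ^2: -30  -12
  Δ^3: 18
The third differences are constant, confirming degree 3.
Interpolating (Newton forward form) and evaluating at x = 2 gives h(2) = 39.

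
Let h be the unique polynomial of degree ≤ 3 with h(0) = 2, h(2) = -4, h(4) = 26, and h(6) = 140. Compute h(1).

-5/2

Using the Lagrange interpolation formula with nodes 0, 2, 4, 6:
  L_0(s) = (s - 2)(s - 4)(s - 6) / -48
  L_1(s) = s(s - 4)(s - 6) / 16
  L_2(s) = s(s - 2)(s - 6) / -16
  L_3(s) = s(s - 2)(s - 4) / 48
Then h(s) = 2·L_0(s) - 4·L_1(s) + 26·L_2(s) + 140·L_3(s).
Expanding and collecting terms gives h(s) = s^3 - (3/2)s^2 - 4s + 2.
Evaluating at s = 1: h(1) = -5/2.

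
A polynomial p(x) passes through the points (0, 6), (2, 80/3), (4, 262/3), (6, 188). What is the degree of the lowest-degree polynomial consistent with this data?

Forward differences of the values at x = 0, 2, 4, 6:
  p  : 6  80/3  262/3  188
  Δ  : 62/3  182/3  302/3
  Δ^2: 40  40
  Δ^3: 0
The second differences are constant (40) and nonzero, while all higher differences vanish, so the minimal degree is 2.

2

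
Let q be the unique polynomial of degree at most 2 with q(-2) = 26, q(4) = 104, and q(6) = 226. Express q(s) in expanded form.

Using the Lagrange interpolation formula with nodes -2, 4, 6:
  L_0(s) = (s - 4)(s - 6) / 48
  L_1(s) = (s + 2)(s - 6) / -12
  L_2(s) = (s + 2)(s - 4) / 16
Then q(s) = 26·L_0(s) + 104·L_1(s) + 226·L_2(s).
Expanding and collecting terms gives q(s) = 6s² + s + 4.
Check: q(6) = 226. ✓

q(s) = 6s^2 + s + 4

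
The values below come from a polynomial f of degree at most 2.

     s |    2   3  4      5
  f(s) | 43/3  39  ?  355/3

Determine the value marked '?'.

221/3

On equispaced nodes a degree-2 polynomial has vanishing third forward difference, so
  - f(2) + 3·f(3) - 3·f(4) + f(5) = 0.
Substituting the known values and solving for f(4):
  -3·f(4) = -221
  f(4) = 221/3.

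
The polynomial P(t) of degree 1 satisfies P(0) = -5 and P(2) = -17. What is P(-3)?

13

Write P(t) = at + b. Substituting each data point gives a linear system:
  b = -5
  2a + b = -17
Solving the system yields a = -6, b = -5.
So P(t) = -6t - 5.
Then P(-3) = 13.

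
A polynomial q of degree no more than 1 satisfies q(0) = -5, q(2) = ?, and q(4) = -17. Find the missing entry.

The 2 known points determine the degree-1 polynomial uniquely.
Write q(u) = au + b. Substituting each data point gives a linear system:
  b = -5
  4a + b = -17
Solving the system yields a = -3, b = -5.
So q(u) = -3u - 5.
Then q(2) = -11.

-11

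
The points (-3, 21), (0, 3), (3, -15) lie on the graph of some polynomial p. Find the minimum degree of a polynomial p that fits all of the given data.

Forward differences of the values at n = -3, 0, 3:
  p  : 21  3  -15
  Δ  : -18  -18
  Δ^2: 0
The first differences are constant (-18) and nonzero, while all higher differences vanish, so the minimal degree is 1.

1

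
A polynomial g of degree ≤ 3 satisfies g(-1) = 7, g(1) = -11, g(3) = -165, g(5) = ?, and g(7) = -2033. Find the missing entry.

-743

The 4 known points determine the degree-3 polynomial uniquely.
Write g(t) = at^3 + bt^2 + ct + d. Substituting each data point gives a linear system:
  -a + b - c + d = 7
  a + b + c + d = -11
  27a + 9b + 3c + d = -165
  343a + 49b + 7c + d = -2033
Solving the system yields a = -6, b = 1, c = -3, d = -3.
So g(t) = -6t³ + t² - 3t - 3.
Then g(5) = -743.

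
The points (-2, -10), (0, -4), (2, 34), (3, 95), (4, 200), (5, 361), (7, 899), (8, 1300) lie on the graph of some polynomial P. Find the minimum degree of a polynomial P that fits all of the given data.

3

Divided differences on the nodes -2, 0, 2, 3, 4, 5, 7, 8:
  order 0: -10  -4  34  95  200  361  899  1300
  order 1: 3  19  61  105  161  269  401
  order 2: 4  14  22  28  36  44
  order 3: 2  2  2  2  2
  order 4: 0  0  0  0
  order 5: 0  0  0
  order 6: 0  0
  order 7: 0
The order-3 divided differences are all 2 (nonzero) and every higher order vanishes, so the data lies on a polynomial of degree exactly 3.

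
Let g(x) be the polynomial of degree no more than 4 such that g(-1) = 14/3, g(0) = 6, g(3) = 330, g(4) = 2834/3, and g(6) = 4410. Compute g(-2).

110/3

Using the Lagrange interpolation formula with nodes -1, 0, 3, 4, 6:
  L_0(x) = x(x - 3)(x - 4)(x - 6) / 140
  L_1(x) = (x + 1)(x - 3)(x - 4)(x - 6) / -72
  L_2(x) = (x + 1)x(x - 4)(x - 6) / 36
  L_3(x) = (x + 1)x(x - 3)(x - 6) / -40
  L_4(x) = (x + 1)x(x - 3)(x - 4) / 252
Then g(x) = 14/3·L_0(x) + 6·L_1(x) + 330·L_2(x) + 2834/3·L_3(x) + 4410·L_4(x).
Expanding and collecting terms gives g(x) = 3x⁴ + 2x³ + (5/3)x² + 4x + 6.
Evaluating at x = -2: g(-2) = 110/3.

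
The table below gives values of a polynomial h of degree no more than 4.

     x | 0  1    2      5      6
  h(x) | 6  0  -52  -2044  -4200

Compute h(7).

Write h(x) = ax^4 + bx^3 + cx^2 + dx + e. Substituting each data point gives a linear system:
  e = 6
  a + b + c + d + e = 0
  16a + 8b + 4c + 2d + e = -52
  625a + 125b + 25c + 5d + e = -2044
  1296a + 216b + 36c + 6d + e = -4200
Solving the system yields a = -3, b = -2, c = 4, d = -5, e = 6.
So h(x) = -3x⁴ - 2x³ + 4x² - 5x + 6.
Then h(7) = -7722.

-7722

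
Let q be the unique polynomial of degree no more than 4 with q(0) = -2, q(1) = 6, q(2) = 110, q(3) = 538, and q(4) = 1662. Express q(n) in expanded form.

q(n) = 6n^4 + 2n^3 - 2

Using the Lagrange interpolation formula with nodes 0, 1, 2, 3, 4:
  L_0(n) = (n - 1)(n - 2)(n - 3)(n - 4) / 24
  L_1(n) = n(n - 2)(n - 3)(n - 4) / -6
  L_2(n) = n(n - 1)(n - 3)(n - 4) / 4
  L_3(n) = n(n - 1)(n - 2)(n - 4) / -6
  L_4(n) = n(n - 1)(n - 2)(n - 3) / 24
Then q(n) = -2·L_0(n) + 6·L_1(n) + 110·L_2(n) + 538·L_3(n) + 1662·L_4(n).
Expanding and collecting terms gives q(n) = 6n^4 + 2n^3 - 2.
Check: q(2) = 110. ✓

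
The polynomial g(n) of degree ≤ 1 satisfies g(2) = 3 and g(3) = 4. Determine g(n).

g(n) = n + 1

Using the Lagrange interpolation formula with nodes 2, 3:
  L_0(n) = (n - 3) / -1
  L_1(n) = (n - 2) / 1
Then g(n) = 3·L_0(n) + 4·L_1(n).
Expanding and collecting terms gives g(n) = n + 1.
Check: g(3) = 4. ✓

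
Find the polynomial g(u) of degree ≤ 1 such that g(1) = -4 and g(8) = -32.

g(u) = -4u

Write g(u) = au + b. Substituting each data point gives a linear system:
  a + b = -4
  8a + b = -32
Solving the system yields a = -4, b = 0.
So g(u) = -4u.
Check: g(1) = -4. ✓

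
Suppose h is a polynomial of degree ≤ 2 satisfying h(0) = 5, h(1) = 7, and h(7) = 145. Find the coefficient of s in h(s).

Write h(s) = as^2 + bs + c. Substituting each data point gives a linear system:
  c = 5
  a + b + c = 7
  49a + 7b + c = 145
Solving the system yields a = 3, b = -1, c = 5.
So h(s) = 3s^2 - s + 5.
The coefficient of s is -1.

-1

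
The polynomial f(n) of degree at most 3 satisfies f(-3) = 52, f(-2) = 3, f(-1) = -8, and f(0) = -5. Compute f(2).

Write f(n) = an^3 + bn^2 + cn + d. Substituting each data point gives a linear system:
  -27a + 9b - 3c + d = 52
  -8a + 4b - 2c + d = 3
  -a + b - c + d = -8
  d = -5
Solving the system yields a = -4, b = -5, c = 2, d = -5.
So f(n) = -4n³ - 5n² + 2n - 5.
Then f(2) = -53.

-53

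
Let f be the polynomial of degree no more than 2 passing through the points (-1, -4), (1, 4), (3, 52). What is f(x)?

Using the Lagrange interpolation formula with nodes -1, 1, 3:
  L_0(x) = (x - 1)(x - 3) / 8
  L_1(x) = (x + 1)(x - 3) / -4
  L_2(x) = (x + 1)(x - 1) / 8
Then f(x) = -4·L_0(x) + 4·L_1(x) + 52·L_2(x).
Expanding and collecting terms gives f(x) = 5x² + 4x - 5.
Check: f(1) = 4. ✓

f(x) = 5x^2 + 4x - 5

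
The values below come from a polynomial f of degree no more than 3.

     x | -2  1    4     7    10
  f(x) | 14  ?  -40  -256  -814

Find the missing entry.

The 4 known points determine the degree-3 polynomial uniquely.
Write f(x) = ax^3 + bx^2 + cx + d. Substituting each data point gives a linear system:
  -8a + 4b - 2c + d = 14
  64a + 16b + 4c + d = -40
  343a + 49b + 7c + d = -256
  1000a + 100b + 10c + d = -814
Solving the system yields a = -1, b = 2, c = -1, d = -4.
So f(x) = -x^3 + 2x^2 - x - 4.
Then f(1) = -4.

-4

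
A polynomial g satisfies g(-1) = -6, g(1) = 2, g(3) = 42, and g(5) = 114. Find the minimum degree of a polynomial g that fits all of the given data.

2

Forward differences of the values at n = -1, 1, 3, 5:
  g  : -6  2  42  114
  Δ  : 8  40  72
  Δ^2: 32  32
  Δ^3: 0
The second differences are constant (32) and nonzero, while all higher differences vanish, so the minimal degree is 2.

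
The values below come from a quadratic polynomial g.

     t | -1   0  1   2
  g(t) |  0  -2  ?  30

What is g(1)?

8

The 3 known points determine the degree-2 polynomial uniquely.
Write g(t) = at^2 + bt + c. Substituting each data point gives a linear system:
  a - b + c = 0
  c = -2
  4a + 2b + c = 30
Solving the system yields a = 6, b = 4, c = -2.
So g(t) = 6t^2 + 4t - 2.
Then g(1) = 8.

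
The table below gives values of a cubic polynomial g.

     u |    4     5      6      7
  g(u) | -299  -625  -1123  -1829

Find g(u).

Write g(u) = au^3 + bu^2 + cu + d. Substituting each data point gives a linear system:
  64a + 16b + 4c + d = -299
  125a + 25b + 5c + d = -625
  216a + 36b + 6c + d = -1123
  343a + 49b + 7c + d = -1829
Solving the system yields a = -6, b = 4, c = 4, d = 5.
So g(u) = -6u³ + 4u² + 4u + 5.
Check: g(7) = -1829. ✓

g(u) = -6u^3 + 4u^2 + 4u + 5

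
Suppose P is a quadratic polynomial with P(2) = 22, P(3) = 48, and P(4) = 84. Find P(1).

Write P(n) = an^2 + bn + c. Substituting each data point gives a linear system:
  4a + 2b + c = 22
  9a + 3b + c = 48
  16a + 4b + c = 84
Solving the system yields a = 5, b = 1, c = 0.
So P(n) = 5n^2 + n.
Then P(1) = 6.

6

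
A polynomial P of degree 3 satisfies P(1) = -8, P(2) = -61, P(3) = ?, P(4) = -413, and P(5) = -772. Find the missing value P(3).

On equispaced nodes a degree-3 polynomial has vanishing fourth forward difference, so
  P(1) - 4·P(2) + 6·P(3) - 4·P(4) + P(5) = 0.
Substituting the known values and solving for P(3):
  6·P(3) = -1116
  P(3) = -186.

-186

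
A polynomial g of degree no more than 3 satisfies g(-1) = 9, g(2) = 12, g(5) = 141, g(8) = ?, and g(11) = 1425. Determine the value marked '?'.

The 4 known points determine the degree-3 polynomial uniquely.
Write g(x) = ax^3 + bx^2 + cx + d. Substituting each data point gives a linear system:
  -a + b - c + d = 9
  8a + 4b + 2c + d = 12
  125a + 25b + 5c + d = 141
  1331a + 121b + 11c + d = 1425
Solving the system yields a = 1, b = 1, c = -3, d = 6.
So g(x) = x³ + x² - 3x + 6.
Then g(8) = 558.

558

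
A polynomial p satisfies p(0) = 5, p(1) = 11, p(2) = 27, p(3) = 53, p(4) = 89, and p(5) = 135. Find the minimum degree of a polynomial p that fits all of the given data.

Forward differences of the values at x = 0, 1, 2, 3, 4, 5:
  p  : 5  11  27  53  89  135
  Δ  : 6  16  26  36  46
  Δ^2: 10  10  10  10
  Δ^3: 0  0  0
  Δ^4: 0  0
  Δ^5: 0
The second differences are constant (10) and nonzero, while all higher differences vanish, so the minimal degree is 2.

2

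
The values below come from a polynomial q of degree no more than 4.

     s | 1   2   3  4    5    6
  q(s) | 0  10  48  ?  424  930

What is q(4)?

162

On equispaced nodes a degree-4 polynomial has vanishing fifth forward difference, so
  - q(1) + 5·q(2) - 10·q(3) + 10·q(4) - 5·q(5) + q(6) = 0.
Substituting the known values and solving for q(4):
  10·q(4) = 1620
  q(4) = 162.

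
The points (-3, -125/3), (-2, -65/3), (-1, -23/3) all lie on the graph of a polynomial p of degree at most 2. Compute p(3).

Forward differences of the values at n = -3, -2, -1:
  p  : -125/3  -65/3  -23/3
  Δ  : 20  14
  Δ^2: -6
The second differences are constant, confirming degree 2.
Interpolating (Newton forward form) and evaluating at n = 3 gives p(3) = -35/3.

-35/3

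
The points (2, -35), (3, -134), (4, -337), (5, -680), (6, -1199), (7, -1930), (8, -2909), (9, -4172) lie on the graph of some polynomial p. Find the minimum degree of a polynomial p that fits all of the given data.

Forward differences of the values at s = 2, 3, 4, 5, 6, 7, 8, 9:
  p  : -35  -134  -337  -680  -1199  -1930  -2909  -4172
  Δ  : -99  -203  -343  -519  -731  -979  -1263
  Δ^2: -104  -140  -176  -212  -248  -284
  Δ^3: -36  -36  -36  -36  -36
  Δ^4: 0  0  0  0
  Δ^5: 0  0  0
  Δ^6: 0  0
  Δ^7: 0
The third differences are constant (-36) and nonzero, while all higher differences vanish, so the minimal degree is 3.

3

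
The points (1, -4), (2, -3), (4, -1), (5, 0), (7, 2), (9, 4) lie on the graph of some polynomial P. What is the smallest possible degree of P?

Divided differences on the nodes 1, 2, 4, 5, 7, 9:
  order 0: -4  -3  -1  0  2  4
  order 1: 1  1  1  1  1
  order 2: 0  0  0  0
  order 3: 0  0  0
  order 4: 0  0
  order 5: 0
The order-1 divided differences are all 1 (nonzero) and every higher order vanishes, so the data lies on a polynomial of degree exactly 1.

1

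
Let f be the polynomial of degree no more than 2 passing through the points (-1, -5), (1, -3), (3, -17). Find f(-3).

Write f(x) = ax^2 + bx + c. Substituting each data point gives a linear system:
  a - b + c = -5
  a + b + c = -3
  9a + 3b + c = -17
Solving the system yields a = -2, b = 1, c = -2.
So f(x) = -2x^2 + x - 2.
Then f(-3) = -23.

-23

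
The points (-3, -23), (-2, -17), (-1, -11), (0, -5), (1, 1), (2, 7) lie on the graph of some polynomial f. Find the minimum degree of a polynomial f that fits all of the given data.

1

Forward differences of the values at t = -3, -2, -1, 0, 1, 2:
  f  : -23  -17  -11  -5  1  7
  Δ  : 6  6  6  6  6
  Δ^2: 0  0  0  0
  Δ^3: 0  0  0
  Δ^4: 0  0
  Δ^5: 0
The first differences are constant (6) and nonzero, while all higher differences vanish, so the minimal degree is 1.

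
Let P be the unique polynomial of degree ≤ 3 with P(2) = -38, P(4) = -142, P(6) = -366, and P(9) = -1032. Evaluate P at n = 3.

-78

Using the Lagrange interpolation formula with nodes 2, 4, 6, 9:
  L_0(n) = (n - 4)(n - 6)(n - 9) / -56
  L_1(n) = (n - 2)(n - 6)(n - 9) / 20
  L_2(n) = (n - 2)(n - 4)(n - 9) / -24
  L_3(n) = (n - 2)(n - 4)(n - 6) / 105
Then P(n) = -38·L_0(n) - 142·L_1(n) - 366·L_2(n) - 1032·L_3(n).
Expanding and collecting terms gives P(n) = -n^3 - 3n^2 - 6n - 6.
Evaluating at n = 3: P(3) = -78.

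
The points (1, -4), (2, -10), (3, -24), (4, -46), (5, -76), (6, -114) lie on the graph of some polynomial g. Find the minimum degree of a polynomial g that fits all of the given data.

Forward differences of the values at x = 1, 2, 3, 4, 5, 6:
  g  : -4  -10  -24  -46  -76  -114
  Δ  : -6  -14  -22  -30  -38
  Δ^2: -8  -8  -8  -8
  Δ^3: 0  0  0
  Δ^4: 0  0
  Δ^5: 0
The second differences are constant (-8) and nonzero, while all higher differences vanish, so the minimal degree is 2.

2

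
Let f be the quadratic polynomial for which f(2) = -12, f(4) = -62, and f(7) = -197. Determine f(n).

Write f(n) = an^2 + bn + c. Substituting each data point gives a linear system:
  4a + 2b + c = -12
  16a + 4b + c = -62
  49a + 7b + c = -197
Solving the system yields a = -4, b = -1, c = 6.
So f(n) = -4n² - n + 6.
Check: f(7) = -197. ✓

f(n) = -4n^2 - n + 6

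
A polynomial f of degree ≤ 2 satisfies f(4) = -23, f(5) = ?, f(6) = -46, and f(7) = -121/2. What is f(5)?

-67/2

The 3 known points determine the degree-2 polynomial uniquely.
Write f(x) = ax^2 + bx + c. Substituting each data point gives a linear system:
  16a + 4b + c = -23
  36a + 6b + c = -46
  49a + 7b + c = -121/2
Solving the system yields a = -1, b = -3/2, c = -1.
So f(x) = -x² - (3/2)x - 1.
Then f(5) = -67/2.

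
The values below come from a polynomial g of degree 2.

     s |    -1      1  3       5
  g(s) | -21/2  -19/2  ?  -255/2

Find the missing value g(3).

The 3 known points determine the degree-2 polynomial uniquely.
Write g(s) = as^2 + bs + c. Substituting each data point gives a linear system:
  a - b + c = -21/2
  a + b + c = -19/2
  25a + 5b + c = -255/2
Solving the system yields a = -5, b = 1/2, c = -5.
So g(s) = -5s^2 + (1/2)s - 5.
Then g(3) = -97/2.

-97/2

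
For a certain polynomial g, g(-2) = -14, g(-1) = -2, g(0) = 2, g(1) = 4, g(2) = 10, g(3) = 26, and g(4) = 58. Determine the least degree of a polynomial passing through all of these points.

Forward differences of the values at t = -2, -1, 0, 1, 2, 3, 4:
  g  : -14  -2  2  4  10  26  58
  Δ  : 12  4  2  6  16  32
  Δ^2: -8  -2  4  10  16
  Δ^3: 6  6  6  6
  Δ^4: 0  0  0
  Δ^5: 0  0
  Δ^6: 0
The third differences are constant (6) and nonzero, while all higher differences vanish, so the minimal degree is 3.

3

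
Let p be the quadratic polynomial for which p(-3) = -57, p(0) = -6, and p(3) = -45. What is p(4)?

Write p(s) = as^2 + bs + c. Substituting each data point gives a linear system:
  9a - 3b + c = -57
  c = -6
  9a + 3b + c = -45
Solving the system yields a = -5, b = 2, c = -6.
So p(s) = -5s^2 + 2s - 6.
Then p(4) = -78.

-78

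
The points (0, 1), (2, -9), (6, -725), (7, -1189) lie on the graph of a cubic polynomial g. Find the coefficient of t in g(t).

Write g(t) = at^3 + bt^2 + ct + d. Substituting each data point gives a linear system:
  d = 1
  8a + 4b + 2c + d = -9
  216a + 36b + 6c + d = -725
  343a + 49b + 7c + d = -1189
Solving the system yields a = -4, b = 3, c = 5, d = 1.
So g(t) = -4t^3 + 3t^2 + 5t + 1.
The coefficient of t is 5.

5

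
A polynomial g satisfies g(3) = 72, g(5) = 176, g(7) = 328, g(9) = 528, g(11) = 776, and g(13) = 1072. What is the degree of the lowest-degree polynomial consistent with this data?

2

Forward differences of the values at t = 3, 5, 7, 9, 11, 13:
  g  : 72  176  328  528  776  1072
  Δ  : 104  152  200  248  296
  Δ^2: 48  48  48  48
  Δ^3: 0  0  0
  Δ^4: 0  0
  Δ^5: 0
The second differences are constant (48) and nonzero, while all higher differences vanish, so the minimal degree is 2.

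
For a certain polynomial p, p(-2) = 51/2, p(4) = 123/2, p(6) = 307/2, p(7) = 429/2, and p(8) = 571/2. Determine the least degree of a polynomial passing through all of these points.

2

Divided differences on the nodes -2, 4, 6, 7, 8:
  order 0: 51/2  123/2  307/2  429/2  571/2
  order 1: 6  46  61  71
  order 2: 5  5  5
  order 3: 0  0
  order 4: 0
The order-2 divided differences are all 5 (nonzero) and every higher order vanishes, so the data lies on a polynomial of degree exactly 2.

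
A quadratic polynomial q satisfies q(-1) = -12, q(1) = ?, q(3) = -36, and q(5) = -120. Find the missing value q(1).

0

On equispaced nodes a degree-2 polynomial has vanishing third forward difference, so
  - q(-1) + 3·q(1) - 3·q(3) + q(5) = 0.
Substituting the known values and solving for q(1):
  3·q(1) = 0
  q(1) = 0.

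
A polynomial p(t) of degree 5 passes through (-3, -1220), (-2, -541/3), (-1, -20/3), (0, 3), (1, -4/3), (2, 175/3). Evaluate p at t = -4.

-14579/3

Forward differences of the values at t = -3, -2, -1, 0, 1, 2:
  p  : -1220  -541/3  -20/3  3  -4/3  175/3
  Δ  : 3119/3  521/3  29/3  -13/3  179/3
  Δ^2: -866  -164  -14  64
  Δ^3: 702  150  78
  Δ^4: -552  -72
  Δ^5: 480
The fifth differences are constant, confirming degree 5.
Interpolating (Newton forward form) and evaluating at t = -4 gives p(-4) = -14579/3.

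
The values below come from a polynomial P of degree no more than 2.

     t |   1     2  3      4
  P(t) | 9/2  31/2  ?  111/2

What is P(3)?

On equispaced nodes a degree-2 polynomial has vanishing third forward difference, so
  - P(1) + 3·P(2) - 3·P(3) + P(4) = 0.
Substituting the known values and solving for P(3):
  -3·P(3) = -195/2
  P(3) = 65/2.

65/2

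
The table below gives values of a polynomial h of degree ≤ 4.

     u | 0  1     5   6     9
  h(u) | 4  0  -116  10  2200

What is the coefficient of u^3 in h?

Write h(u) = au^4 + bu^3 + cu^2 + du + e. Substituting each data point gives a linear system:
  e = 4
  a + b + c + d + e = 0
  625a + 125b + 25c + 5d + e = -116
  1296a + 216b + 36c + 6d + e = 10
  6561a + 729b + 81c + 9d + e = 2200
Solving the system yields a = 1, b = -6, c = 0, d = 1, e = 4.
So h(u) = u^4 - 6u^3 + u + 4.
The coefficient of u^3 is -6.

-6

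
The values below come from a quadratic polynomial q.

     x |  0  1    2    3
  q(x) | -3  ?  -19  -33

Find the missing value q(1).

-9

The 3 known points determine the degree-2 polynomial uniquely.
Write q(x) = ax^2 + bx + c. Substituting each data point gives a linear system:
  c = -3
  4a + 2b + c = -19
  9a + 3b + c = -33
Solving the system yields a = -2, b = -4, c = -3.
So q(x) = -2x² - 4x - 3.
Then q(1) = -9.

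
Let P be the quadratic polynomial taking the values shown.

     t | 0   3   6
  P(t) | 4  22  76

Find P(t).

Using the Lagrange interpolation formula with nodes 0, 3, 6:
  L_0(t) = (t - 3)(t - 6) / 18
  L_1(t) = t(t - 6) / -9
  L_2(t) = t(t - 3) / 18
Then P(t) = 4·L_0(t) + 22·L_1(t) + 76·L_2(t).
Expanding and collecting terms gives P(t) = 2t^2 + 4.
Check: P(3) = 22. ✓

P(t) = 2t^2 + 4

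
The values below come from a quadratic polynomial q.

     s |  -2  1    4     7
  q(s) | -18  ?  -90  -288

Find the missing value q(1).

0

The 3 known points determine the degree-2 polynomial uniquely.
Write q(s) = as^2 + bs + c. Substituting each data point gives a linear system:
  4a - 2b + c = -18
  16a + 4b + c = -90
  49a + 7b + c = -288
Solving the system yields a = -6, b = 0, c = 6.
So q(s) = -6s^2 + 6.
Then q(1) = 0.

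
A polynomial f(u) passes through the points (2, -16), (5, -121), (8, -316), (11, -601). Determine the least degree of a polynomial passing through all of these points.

Forward differences of the values at u = 2, 5, 8, 11:
  f  : -16  -121  -316  -601
  Δ  : -105  -195  -285
  Δ^2: -90  -90
  Δ^3: 0
The second differences are constant (-90) and nonzero, while all higher differences vanish, so the minimal degree is 2.

2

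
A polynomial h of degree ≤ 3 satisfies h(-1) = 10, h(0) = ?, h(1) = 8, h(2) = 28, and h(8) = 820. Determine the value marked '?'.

The 4 known points determine the degree-3 polynomial uniquely.
Write h(s) = as^3 + bs^2 + cs + d. Substituting each data point gives a linear system:
  -a + b - c + d = 10
  a + b + c + d = 8
  8a + 4b + 2c + d = 28
  512a + 64b + 8c + d = 820
Solving the system yields a = 1, b = 5, c = -2, d = 4.
So h(s) = s³ + 5s² - 2s + 4.
Then h(0) = 4.

4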